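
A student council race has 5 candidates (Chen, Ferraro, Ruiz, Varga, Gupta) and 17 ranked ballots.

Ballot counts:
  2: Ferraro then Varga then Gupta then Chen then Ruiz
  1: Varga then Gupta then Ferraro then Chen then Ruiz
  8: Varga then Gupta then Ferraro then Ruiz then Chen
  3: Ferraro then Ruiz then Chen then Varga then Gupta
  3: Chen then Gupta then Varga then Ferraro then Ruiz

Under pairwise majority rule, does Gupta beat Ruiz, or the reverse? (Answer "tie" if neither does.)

Ballots ranking Gupta above Ruiz: 2 + 1 + 8 + 3 = 14.
Ballots ranking Ruiz above Gupta: 17 − 14 = 3.
Gupta wins the head-to-head 14–3.

Gupta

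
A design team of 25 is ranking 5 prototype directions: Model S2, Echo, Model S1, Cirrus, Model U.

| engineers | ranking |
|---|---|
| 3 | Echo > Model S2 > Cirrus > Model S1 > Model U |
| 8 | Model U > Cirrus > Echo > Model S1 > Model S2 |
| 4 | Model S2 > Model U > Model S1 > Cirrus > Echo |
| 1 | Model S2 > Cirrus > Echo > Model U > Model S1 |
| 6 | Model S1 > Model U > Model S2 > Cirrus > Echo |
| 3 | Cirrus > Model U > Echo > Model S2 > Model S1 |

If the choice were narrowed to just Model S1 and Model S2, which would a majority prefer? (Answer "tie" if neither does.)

Ballots ranking Model S1 above Model S2: 8 + 6 = 14.
Ballots ranking Model S2 above Model S1: 25 − 14 = 11.
Model S1 wins the head-to-head 14–11.

Model S1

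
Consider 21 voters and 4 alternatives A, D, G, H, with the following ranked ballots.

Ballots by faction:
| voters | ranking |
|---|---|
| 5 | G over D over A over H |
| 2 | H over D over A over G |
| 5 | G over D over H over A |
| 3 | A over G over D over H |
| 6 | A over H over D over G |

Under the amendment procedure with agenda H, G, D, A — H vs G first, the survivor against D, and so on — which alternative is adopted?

Round 1: H vs G — 8–13, G advances.
Round 2: G vs D — 13–8, G advances.
Round 3: G vs A — 10–11, A advances.
The agenda winner is A.

A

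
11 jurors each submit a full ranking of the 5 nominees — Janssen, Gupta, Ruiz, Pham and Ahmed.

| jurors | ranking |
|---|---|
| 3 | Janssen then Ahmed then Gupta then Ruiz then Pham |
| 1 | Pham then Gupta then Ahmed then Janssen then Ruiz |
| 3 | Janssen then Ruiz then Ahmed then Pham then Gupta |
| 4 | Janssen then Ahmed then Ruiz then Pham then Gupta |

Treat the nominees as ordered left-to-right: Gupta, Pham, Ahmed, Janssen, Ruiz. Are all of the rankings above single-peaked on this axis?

no

Axis positions: Gupta=1, Pham=2, Ahmed=3, Janssen=4, Ruiz=5.
Bloc 1: ranking walks positions 4-3-1-5-2; Gupta is ranked above Pham even though Pham lies between Gupta and the peak Janssen on the axis — preferences dip and rise again. Not single-peaked.
Bloc 2 (peak Pham at position 2): ranking walks positions 2-1-3-4-5, expanding outward from the peak — single-peaked.
Bloc 3 (peak Janssen at position 4): ranking walks positions 4-5-3-2-1, expanding outward from the peak — single-peaked.
Bloc 4 (peak Janssen at position 4): ranking walks positions 4-3-5-2-1, expanding outward from the peak — single-peaked.
Bloc 1 violates single-peakedness, so the profile is not single-peaked on this axis.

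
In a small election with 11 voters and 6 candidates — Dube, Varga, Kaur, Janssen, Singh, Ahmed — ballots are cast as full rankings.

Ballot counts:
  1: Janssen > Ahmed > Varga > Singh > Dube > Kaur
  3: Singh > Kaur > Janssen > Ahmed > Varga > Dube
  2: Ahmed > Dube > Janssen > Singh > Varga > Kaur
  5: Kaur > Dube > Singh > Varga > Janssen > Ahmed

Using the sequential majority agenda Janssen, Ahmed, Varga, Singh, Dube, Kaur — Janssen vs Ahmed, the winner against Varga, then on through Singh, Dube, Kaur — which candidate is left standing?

Kaur

Round 1: Janssen vs Ahmed — 9–2, Janssen advances.
Round 2: Janssen vs Varga — 6–5, Janssen advances.
Round 3: Janssen vs Singh — 3–8, Singh advances.
Round 4: Singh vs Dube — 4–7, Dube advances.
Round 5: Dube vs Kaur — 3–8, Kaur advances.
The agenda winner is Kaur.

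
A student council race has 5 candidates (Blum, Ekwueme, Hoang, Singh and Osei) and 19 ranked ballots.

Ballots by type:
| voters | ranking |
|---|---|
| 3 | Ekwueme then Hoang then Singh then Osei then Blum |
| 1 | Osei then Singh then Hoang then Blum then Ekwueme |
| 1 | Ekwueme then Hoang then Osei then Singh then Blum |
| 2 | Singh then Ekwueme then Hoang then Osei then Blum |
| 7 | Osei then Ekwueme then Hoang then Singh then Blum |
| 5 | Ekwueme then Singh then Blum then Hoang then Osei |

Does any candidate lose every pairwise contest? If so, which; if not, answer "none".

Head-to-head results (19 voters):
Blum vs Ekwueme: Ekwueme, 18–1.
Blum vs Hoang: Blum preferred on 5 ballots; Hoang wins 14–5.
Blum vs Singh: Blum preferred on 0 ballots; Singh wins 19–0.
Blum–Osei: Osei 14–5.
Ekwueme vs Hoang: Ekwueme preferred on 3+1+2+7+5 = 18 ballots; Ekwueme wins 18–1.
Ekwueme vs Singh: Ekwueme, 16–3.
Ekwueme–Osei: Ekwueme 11–8.
Hoang vs Singh: Hoang, 11–8.
Hoang vs Osei: 11 to 8, Hoang.
Singh vs Osei: 3+2+5 = 10 for Singh, 9 for Osei — Singh by 10–9.
Blum is beaten in every head-to-head and is the Condorcet loser.

Blum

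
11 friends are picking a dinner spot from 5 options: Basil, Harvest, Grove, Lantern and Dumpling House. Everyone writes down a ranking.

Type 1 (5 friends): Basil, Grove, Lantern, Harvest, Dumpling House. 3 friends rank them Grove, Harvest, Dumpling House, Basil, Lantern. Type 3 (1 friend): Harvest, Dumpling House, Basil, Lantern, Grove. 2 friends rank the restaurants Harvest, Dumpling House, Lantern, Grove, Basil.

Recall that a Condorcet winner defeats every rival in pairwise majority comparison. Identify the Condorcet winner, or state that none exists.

Check each pair by majority over 11 ballots:
Basil vs Harvest: Harvest wins 6–5.
Basil vs Grove: 6 to 5, Basil.
Basil vs Lantern: 5+3+1 = 9 for Basil, 2 for Lantern — Basil by 9–2.
Basil vs Dumpling House: Basil preferred on 5 ballots; Dumpling House wins 6–5.
Harvest vs Grove: Grove wins 8–3.
Harvest vs Lantern: 6 to 5, Harvest.
Harvest–Dumpling House: Harvest 11–0.
Grove vs Lantern: Grove wins 8–3.
Grove vs Dumpling House: Grove, 8–3.
Lantern vs Dumpling House: Lantern preferred on 5 ballots; Dumpling House wins 6–5.
Every restaurant loses at least once (Basil loses to Harvest; Harvest loses to Grove; Grove loses to Basil; Lantern loses to Basil; Dumpling House loses to Harvest). The majority relation contains the cycle Basil → Grove → Harvest → Basil, so there is no Condorcet winner.

none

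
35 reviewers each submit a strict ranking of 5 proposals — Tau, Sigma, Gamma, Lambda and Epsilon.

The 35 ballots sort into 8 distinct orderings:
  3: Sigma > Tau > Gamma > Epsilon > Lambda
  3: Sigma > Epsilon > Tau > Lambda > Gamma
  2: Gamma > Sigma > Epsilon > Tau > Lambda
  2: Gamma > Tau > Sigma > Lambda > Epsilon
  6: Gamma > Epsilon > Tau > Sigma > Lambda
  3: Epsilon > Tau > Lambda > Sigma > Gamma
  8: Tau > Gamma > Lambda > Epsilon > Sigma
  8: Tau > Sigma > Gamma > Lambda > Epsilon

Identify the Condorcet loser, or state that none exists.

Pairwise majorities:
Tau vs Sigma: 2+6+3+8+8 = 27 for Tau, 8 for Sigma — Tau by 27–8.
Tau vs Gamma: 3+3+3+8+8 = 25 for Tau, 10 for Gamma — Tau by 25–10.
Tau vs Lambda: Tau, 35–0.
Tau–Epsilon: Tau 21–14.
Sigma vs Gamma: Gamma, 18–17.
Sigma vs Lambda: Sigma preferred on 3+3+2+2+6+8 = 24 ballots; Sigma wins 24–11.
Sigma vs Epsilon: 3+3+2+2+8 = 18 for Sigma, 17 for Epsilon — Sigma by 18–17.
Gamma vs Lambda: Gamma, 29–6.
Gamma–Epsilon: Gamma 29–6.
Lambda vs Epsilon: 18 to 17, Lambda.
Epsilon is beaten in every head-to-head and is the Condorcet loser.

Epsilon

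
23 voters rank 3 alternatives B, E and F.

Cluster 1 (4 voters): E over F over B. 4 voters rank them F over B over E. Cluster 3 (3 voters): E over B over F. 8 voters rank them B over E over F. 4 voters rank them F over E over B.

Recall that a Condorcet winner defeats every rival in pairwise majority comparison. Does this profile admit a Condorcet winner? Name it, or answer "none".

none

Pairwise majorities:
B vs E: 12 to 11, B.
B vs F: 3+8 = 11 for B, 12 for F — F by 12–11.
E vs F: E is ranked higher on 4+3+8 = 15 ballots, F on 8. E wins 15–8.
No alternative is unbeaten: B loses to F; E loses to B; F loses to E. In particular B → E → F → B is a majority cycle — no Condorcet winner exists.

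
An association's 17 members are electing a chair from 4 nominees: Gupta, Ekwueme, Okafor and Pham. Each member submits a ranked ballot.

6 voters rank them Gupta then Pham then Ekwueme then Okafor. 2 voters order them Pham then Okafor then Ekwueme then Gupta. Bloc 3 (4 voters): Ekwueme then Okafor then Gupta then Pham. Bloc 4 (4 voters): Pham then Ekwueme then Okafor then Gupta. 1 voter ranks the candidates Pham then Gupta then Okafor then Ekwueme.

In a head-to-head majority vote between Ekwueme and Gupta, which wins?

Ballots ranking Ekwueme above Gupta: 2 + 4 + 4 = 10.
Ballots ranking Gupta above Ekwueme: 17 − 10 = 7.
Ekwueme wins the head-to-head 10–7.

Ekwueme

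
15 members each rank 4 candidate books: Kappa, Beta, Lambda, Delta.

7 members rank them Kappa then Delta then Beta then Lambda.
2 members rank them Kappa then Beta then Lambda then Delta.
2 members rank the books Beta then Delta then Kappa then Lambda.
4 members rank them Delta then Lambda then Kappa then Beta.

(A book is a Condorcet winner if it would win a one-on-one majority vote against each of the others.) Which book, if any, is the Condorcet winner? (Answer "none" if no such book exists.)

Kappa

Check each pair by majority over 15 ballots:
Kappa vs Beta: Kappa, 13–2.
Kappa vs Lambda: Kappa, 11–4.
Kappa–Delta: Kappa 9–6.
Beta vs Lambda: Beta, 11–4.
Beta vs Delta: Delta wins 11–4.
Lambda–Delta: Delta 13–2.
Kappa defeats every rival head-to-head and is the Condorcet winner.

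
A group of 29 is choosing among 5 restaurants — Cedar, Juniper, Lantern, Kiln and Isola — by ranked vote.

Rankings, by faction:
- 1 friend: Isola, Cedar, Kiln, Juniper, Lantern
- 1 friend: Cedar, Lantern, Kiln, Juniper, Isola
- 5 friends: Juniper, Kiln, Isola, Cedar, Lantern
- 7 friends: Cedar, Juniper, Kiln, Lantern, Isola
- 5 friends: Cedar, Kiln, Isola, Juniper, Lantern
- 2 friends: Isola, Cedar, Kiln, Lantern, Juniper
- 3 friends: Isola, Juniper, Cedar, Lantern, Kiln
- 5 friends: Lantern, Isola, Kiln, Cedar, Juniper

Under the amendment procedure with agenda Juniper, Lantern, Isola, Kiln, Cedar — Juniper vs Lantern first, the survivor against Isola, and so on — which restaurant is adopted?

Cedar

Round 1: Juniper vs Lantern — 21–8, Juniper advances.
Round 2: Juniper vs Isola — 13–16, Isola advances.
Round 3: Isola vs Kiln — 11–18, Kiln advances.
Round 4: Kiln vs Cedar — 10–19, Cedar advances.
Cedar survives the agenda.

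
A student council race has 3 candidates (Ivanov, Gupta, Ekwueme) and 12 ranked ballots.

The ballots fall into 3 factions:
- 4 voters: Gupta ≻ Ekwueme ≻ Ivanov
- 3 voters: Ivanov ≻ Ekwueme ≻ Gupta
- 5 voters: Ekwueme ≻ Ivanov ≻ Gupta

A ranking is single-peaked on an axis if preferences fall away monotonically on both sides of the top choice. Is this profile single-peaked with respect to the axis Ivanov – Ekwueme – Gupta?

Axis positions: Ivanov=1, Ekwueme=2, Gupta=3.
Faction 1 (peak Gupta at position 3): ranking walks positions 3-2-1, expanding outward from the peak — single-peaked.
Faction 2 (peak Ivanov at position 1): ranking walks positions 1-2-3, expanding outward from the peak — single-peaked.
Faction 3 (peak Ekwueme at position 2): ranking walks positions 2-1-3, expanding outward from the peak — single-peaked.
Every ranking is single-peaked on this axis.

yes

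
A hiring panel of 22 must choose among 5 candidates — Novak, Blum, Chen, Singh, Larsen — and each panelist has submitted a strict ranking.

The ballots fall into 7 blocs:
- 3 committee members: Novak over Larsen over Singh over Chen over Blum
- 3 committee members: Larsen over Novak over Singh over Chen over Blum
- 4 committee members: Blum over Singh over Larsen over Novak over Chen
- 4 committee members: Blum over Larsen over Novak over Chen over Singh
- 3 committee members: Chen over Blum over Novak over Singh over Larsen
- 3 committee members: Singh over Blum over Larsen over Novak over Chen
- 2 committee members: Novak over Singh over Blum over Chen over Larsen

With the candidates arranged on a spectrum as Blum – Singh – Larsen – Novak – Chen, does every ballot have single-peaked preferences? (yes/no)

Axis positions: Blum=1, Singh=2, Larsen=3, Novak=4, Chen=5.
Bloc 1 (peak Novak at position 4): ranking walks positions 4-3-2-5-1, expanding outward from the peak — single-peaked.
Bloc 2 (peak Larsen at position 3): ranking walks positions 3-4-2-5-1, expanding outward from the peak — single-peaked.
Bloc 3 (peak Blum at position 1): ranking walks positions 1-2-3-4-5, expanding outward from the peak — single-peaked.
Bloc 4: ranking walks positions 1-3-4-5-2; Larsen is ranked above Singh even though Singh lies between Larsen and the peak Blum on the axis — preferences dip and rise again. Not single-peaked.
Bloc 5: ranking walks positions 5-1-4-2-3; Blum is ranked above Novak even though Novak lies between Blum and the peak Chen on the axis — preferences dip and rise again. Not single-peaked.
Bloc 6 (peak Singh at position 2): ranking walks positions 2-1-3-4-5, expanding outward from the peak — single-peaked.
Bloc 7: ranking walks positions 4-2-1-5-3; Singh is ranked above Larsen even though Larsen lies between Singh and the peak Novak on the axis — preferences dip and rise again. Not single-peaked.
Bloc 4 violates single-peakedness, so the profile is not single-peaked on this axis.

no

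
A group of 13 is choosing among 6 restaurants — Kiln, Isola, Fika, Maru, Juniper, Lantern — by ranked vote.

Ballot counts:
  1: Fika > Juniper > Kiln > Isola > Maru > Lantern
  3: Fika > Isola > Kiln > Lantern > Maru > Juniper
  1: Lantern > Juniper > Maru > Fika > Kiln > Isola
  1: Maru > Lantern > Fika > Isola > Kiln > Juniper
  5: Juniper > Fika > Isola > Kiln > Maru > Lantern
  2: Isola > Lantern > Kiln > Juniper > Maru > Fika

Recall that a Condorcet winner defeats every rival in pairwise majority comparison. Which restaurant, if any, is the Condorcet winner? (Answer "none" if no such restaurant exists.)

Head-to-head results (13 friends):
Kiln vs Isola: Kiln is ranked higher on 1+1 = 2 ballots, Isola on 11. Isola wins 11–2.
Kiln–Fika: Fika 11–2.
Kiln vs Maru: Kiln wins 11–2.
Kiln vs Juniper: Juniper, 7–6.
Kiln vs Lantern: 1+3+5 = 9 for Kiln, 4 for Lantern — Kiln by 9–4.
Isola vs Fika: 2 to 11, Fika.
Isola vs Maru: Isola, 11–2.
Isola vs Juniper: Juniper wins 7–6.
Isola vs Lantern: Isola is ranked higher on 1+3+5+2 = 11 ballots, Lantern on 2. Isola wins 11–2.
Fika vs Maru: 1+3+5 = 9 for Fika, 4 for Maru — Fika by 9–4.
Fika vs Juniper: Juniper, 8–5.
Fika vs Lantern: 9 to 4, Fika.
Maru vs Juniper: 3+1 = 4 for Maru, 9 for Juniper — Juniper by 9–4.
Maru vs Lantern: Maru wins 7–6.
Juniper vs Lantern: 1+5 = 6 for Juniper, 7 for Lantern — Lantern by 7–6.
Every restaurant loses at least once (Kiln loses to Isola; Isola loses to Fika; Fika loses to Juniper; Maru loses to Kiln; Juniper loses to Lantern; Lantern loses to Kiln). The majority relation contains the cycle Kiln → Lantern → Juniper → Kiln, so there is no Condorcet winner.

none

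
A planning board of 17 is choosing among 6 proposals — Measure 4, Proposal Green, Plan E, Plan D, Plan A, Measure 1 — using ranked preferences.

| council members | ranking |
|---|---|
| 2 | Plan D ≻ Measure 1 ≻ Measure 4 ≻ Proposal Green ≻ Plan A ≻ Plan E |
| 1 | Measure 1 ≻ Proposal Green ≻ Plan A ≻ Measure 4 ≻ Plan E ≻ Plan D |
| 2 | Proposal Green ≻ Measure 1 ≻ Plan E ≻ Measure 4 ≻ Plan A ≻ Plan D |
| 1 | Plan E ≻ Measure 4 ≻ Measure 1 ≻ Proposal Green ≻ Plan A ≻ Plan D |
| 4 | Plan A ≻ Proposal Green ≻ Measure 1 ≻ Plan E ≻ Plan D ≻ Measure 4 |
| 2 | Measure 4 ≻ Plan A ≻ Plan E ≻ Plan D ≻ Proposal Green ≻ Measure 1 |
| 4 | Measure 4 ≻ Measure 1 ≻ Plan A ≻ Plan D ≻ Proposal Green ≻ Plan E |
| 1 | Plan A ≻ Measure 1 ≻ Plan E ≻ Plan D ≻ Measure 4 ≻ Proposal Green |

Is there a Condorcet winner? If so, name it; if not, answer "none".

Check each pair by majority over 17 ballots:
Measure 4 vs Proposal Green: Measure 4 wins 10–7.
Measure 4 vs Plan E: Measure 4, 9–8.
Measure 4 vs Plan D: Measure 4 preferred on 1+2+1+2+4 = 10 ballots; Measure 4 wins 10–7.
Measure 4 vs Plan A: Measure 4 wins 11–6.
Measure 4 vs Measure 1: Measure 1 wins 10–7.
Proposal Green–Plan E: Proposal Green 13–4.
Proposal Green vs Plan D: 1+2+1+4 = 8 for Proposal Green, 9 for Plan D — Plan D by 9–8.
Proposal Green vs Plan A: Plan A, 11–6.
Proposal Green vs Measure 1: 2+4+2 = 8 for Proposal Green, 9 for Measure 1 — Measure 1 by 9–8.
Plan E vs Plan D: Plan E, 11–6.
Plan E vs Plan A: Plan A wins 14–3.
Plan E vs Measure 1: Measure 1 wins 14–3.
Plan D vs Plan A: Plan D is ranked higher on 2 ballots, Plan A on 15. Plan A wins 15–2.
Plan D–Measure 1: Measure 1 13–4.
Plan A–Measure 1: Measure 1 10–7.
Measure 1 beats each of Measure 4, Proposal Green, Plan E, Plan D, Plan A — Measure 1 is the Condorcet winner.

Measure 1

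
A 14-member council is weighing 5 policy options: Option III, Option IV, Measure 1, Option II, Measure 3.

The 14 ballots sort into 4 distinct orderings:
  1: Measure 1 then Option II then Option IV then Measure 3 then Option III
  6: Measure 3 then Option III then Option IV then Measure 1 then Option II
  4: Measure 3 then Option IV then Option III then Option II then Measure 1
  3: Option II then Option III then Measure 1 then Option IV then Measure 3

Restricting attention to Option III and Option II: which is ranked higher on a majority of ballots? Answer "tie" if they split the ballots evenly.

Option III

Ballots ranking Option III above Option II: 6 + 4 = 10.
Ballots ranking Option II above Option III: 14 − 10 = 4.
Option III wins the head-to-head 10–4.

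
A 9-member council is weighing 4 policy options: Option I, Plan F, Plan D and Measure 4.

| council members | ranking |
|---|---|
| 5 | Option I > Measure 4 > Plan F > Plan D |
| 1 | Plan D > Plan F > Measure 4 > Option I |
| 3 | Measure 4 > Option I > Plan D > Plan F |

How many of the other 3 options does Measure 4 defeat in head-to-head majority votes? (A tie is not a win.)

Measure 4 against each rival (9 council members):
Measure 4 vs Option I: Option I, 5–4.
Measure 4 vs Plan F: Measure 4 wins 8–1.
Measure 4 vs Plan D: 8 to 1, Measure 4.
Measure 4 beats Plan F, Plan D; loses to Option I — 2 pairwise wins.

2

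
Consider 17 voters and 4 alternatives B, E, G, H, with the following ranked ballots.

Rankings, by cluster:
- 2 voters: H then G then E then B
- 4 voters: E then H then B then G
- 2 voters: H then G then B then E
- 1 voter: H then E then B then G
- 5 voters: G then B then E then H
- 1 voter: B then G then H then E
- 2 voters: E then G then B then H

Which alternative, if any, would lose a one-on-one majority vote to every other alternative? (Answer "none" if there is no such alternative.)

Pairwise majorities:
B vs E: 2+5+1 = 8 for B, 9 for E — E by 9–8.
B vs G: 4+1+1 = 6 for B, 11 for G — G by 11–6.
B vs H: B is ranked higher on 5+1+2 = 8 ballots, H on 9. H wins 9–8.
E vs G: 4+1+2 = 7 for E, 10 for G — G by 10–7.
E vs H: E, 11–6.
G vs H: 8 to 9, H.
Only B has no wins; B is the Condorcet loser.

B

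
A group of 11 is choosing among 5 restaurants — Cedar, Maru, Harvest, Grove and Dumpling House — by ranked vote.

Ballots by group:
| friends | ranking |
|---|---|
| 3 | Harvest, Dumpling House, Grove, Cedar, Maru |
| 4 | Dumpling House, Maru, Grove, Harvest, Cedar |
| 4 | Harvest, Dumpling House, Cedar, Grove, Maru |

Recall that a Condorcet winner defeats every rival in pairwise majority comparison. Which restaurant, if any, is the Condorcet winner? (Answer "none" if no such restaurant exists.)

Harvest

Pairwise majorities:
Cedar vs Maru: Cedar preferred on 3+4 = 7 ballots; Cedar wins 7–4.
Cedar vs Harvest: Cedar is ranked higher on 0 ballots, Harvest on 11. Harvest wins 11–0.
Cedar vs Grove: 4 for Cedar, 7 for Grove — Grove by 7–4.
Cedar vs Dumpling House: 0 for Cedar, 11 for Dumpling House — Dumpling House by 11–0.
Maru vs Harvest: Maru preferred on 4 ballots; Harvest wins 7–4.
Maru vs Grove: 4 for Maru, 7 for Grove — Grove by 7–4.
Maru vs Dumpling House: 0 for Maru, 11 for Dumpling House — Dumpling House by 11–0.
Harvest vs Grove: 3+4 = 7 for Harvest, 4 for Grove — Harvest by 7–4.
Harvest vs Dumpling House: Harvest is ranked higher on 3+4 = 7 ballots, Dumpling House on 4. Harvest wins 7–4.
Grove vs Dumpling House: 0 for Grove, 11 for Dumpling House — Dumpling House by 11–0.
Harvest wins every pairwise contest, so Harvest is the Condorcet winner.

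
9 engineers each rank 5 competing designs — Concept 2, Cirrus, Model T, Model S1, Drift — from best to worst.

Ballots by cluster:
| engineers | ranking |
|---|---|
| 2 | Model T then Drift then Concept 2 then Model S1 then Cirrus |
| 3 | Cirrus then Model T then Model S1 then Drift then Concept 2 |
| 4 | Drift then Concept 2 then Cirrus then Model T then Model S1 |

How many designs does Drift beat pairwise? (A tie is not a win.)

Drift against each rival (9 engineers):
Drift vs Concept 2: Drift wins 9–0.
Drift vs Cirrus: Drift preferred on 2+4 = 6 ballots; Drift wins 6–3.
Drift vs Model T: Model T wins 5–4.
Drift vs Model S1: Drift wins 6–3.
Drift beats Concept 2, Cirrus, Model S1; loses to Model T — 3 pairwise wins.

3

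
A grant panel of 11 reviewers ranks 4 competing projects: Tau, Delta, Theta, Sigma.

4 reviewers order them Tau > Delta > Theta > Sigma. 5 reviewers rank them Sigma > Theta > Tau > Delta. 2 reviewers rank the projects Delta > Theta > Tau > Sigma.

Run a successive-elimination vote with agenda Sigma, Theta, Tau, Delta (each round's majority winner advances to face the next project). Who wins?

Delta

Round 1: Sigma vs Theta — 5–6, Theta advances.
Round 2: Theta vs Tau — 7–4, Theta advances.
Round 3: Theta vs Delta — 5–6, Delta advances.
The agenda winner is Delta.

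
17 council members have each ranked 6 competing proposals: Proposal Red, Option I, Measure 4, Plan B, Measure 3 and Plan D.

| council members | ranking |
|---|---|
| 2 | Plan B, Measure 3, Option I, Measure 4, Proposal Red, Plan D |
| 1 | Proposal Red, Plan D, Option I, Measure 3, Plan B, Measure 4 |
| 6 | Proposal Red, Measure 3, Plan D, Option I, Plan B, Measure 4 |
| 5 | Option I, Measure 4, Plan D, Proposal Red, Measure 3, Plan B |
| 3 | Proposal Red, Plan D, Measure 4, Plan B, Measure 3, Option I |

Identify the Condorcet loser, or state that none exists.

Pairwise majorities:
Proposal Red vs Option I: Proposal Red, 10–7.
Proposal Red vs Measure 4: Proposal Red preferred on 1+6+3 = 10 ballots; Proposal Red wins 10–7.
Proposal Red–Plan B: Proposal Red 15–2.
Proposal Red vs Measure 3: 15 to 2, Proposal Red.
Proposal Red–Plan D: Proposal Red 12–5.
Option I vs Measure 4: Option I, 14–3.
Option I vs Plan B: Option I wins 12–5.
Option I vs Measure 3: Option I preferred on 1+5 = 6 ballots; Measure 3 wins 11–6.
Option I vs Plan D: Plan D, 10–7.
Measure 4 vs Plan B: Measure 4 is ranked higher on 5+3 = 8 ballots, Plan B on 9. Plan B wins 9–8.
Measure 4 vs Measure 3: Measure 3 wins 9–8.
Measure 4 vs Plan D: Plan D, 10–7.
Plan B vs Measure 3: 2+3 = 5 for Plan B, 12 for Measure 3 — Measure 3 by 12–5.
Plan B vs Plan D: Plan D wins 15–2.
Measure 3 vs Plan D: 8 to 9, Plan D.
Measure 4 is beaten in every head-to-head and is the Condorcet loser.

Measure 4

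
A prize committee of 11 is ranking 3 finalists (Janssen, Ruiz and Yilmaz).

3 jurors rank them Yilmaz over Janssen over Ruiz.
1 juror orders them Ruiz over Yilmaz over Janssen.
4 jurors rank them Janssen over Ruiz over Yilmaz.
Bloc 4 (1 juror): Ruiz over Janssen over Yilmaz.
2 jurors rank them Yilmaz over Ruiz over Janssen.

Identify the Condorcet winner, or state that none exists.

Check each pair by majority over 11 ballots:
Janssen vs Ruiz: Janssen, 7–4.
Janssen–Yilmaz: Yilmaz 6–5.
Ruiz vs Yilmaz: Ruiz wins 6–5.
Every nominee loses at least once (Janssen loses to Yilmaz; Ruiz loses to Janssen; Yilmaz loses to Ruiz). The majority relation contains the cycle Janssen > Ruiz > Yilmaz > Janssen, so there is no Condorcet winner.

none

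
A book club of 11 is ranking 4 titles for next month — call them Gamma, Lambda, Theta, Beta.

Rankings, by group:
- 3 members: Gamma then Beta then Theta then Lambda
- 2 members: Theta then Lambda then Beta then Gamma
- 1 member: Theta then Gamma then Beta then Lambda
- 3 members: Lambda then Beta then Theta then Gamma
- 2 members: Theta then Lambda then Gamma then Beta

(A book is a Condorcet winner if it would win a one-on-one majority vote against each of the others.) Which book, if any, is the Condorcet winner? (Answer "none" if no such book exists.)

Head-to-head results (11 members):
Gamma–Lambda: Lambda 7–4.
Gamma–Theta: Theta 8–3.
Gamma vs Beta: Gamma, 6–5.
Lambda–Theta: Theta 8–3.
Lambda vs Beta: Lambda, 7–4.
Theta vs Beta: Beta wins 6–5.
No book is unbeaten: Gamma loses to Lambda; Lambda loses to Theta; Theta loses to Beta; Beta loses to Gamma. In particular Gamma → Beta → Theta → Gamma is a majority cycle — no Condorcet winner exists.

none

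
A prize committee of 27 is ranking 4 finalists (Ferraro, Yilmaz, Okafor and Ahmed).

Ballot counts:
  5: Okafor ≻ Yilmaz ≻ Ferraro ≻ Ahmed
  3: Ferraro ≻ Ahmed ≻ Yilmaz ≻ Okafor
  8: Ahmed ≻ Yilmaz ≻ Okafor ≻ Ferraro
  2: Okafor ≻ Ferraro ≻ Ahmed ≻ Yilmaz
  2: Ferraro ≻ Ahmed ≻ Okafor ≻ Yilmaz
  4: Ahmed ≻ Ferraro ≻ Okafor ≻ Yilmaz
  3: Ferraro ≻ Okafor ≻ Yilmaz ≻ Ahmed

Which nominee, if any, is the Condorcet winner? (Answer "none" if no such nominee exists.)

none

Pairwise majorities:
Ferraro vs Yilmaz: Ferraro wins 14–13.
Ferraro–Okafor: Okafor 15–12.
Ferraro vs Ahmed: Ferraro, 15–12.
Yilmaz–Okafor: Okafor 16–11.
Yilmaz vs Ahmed: Ahmed wins 19–8.
Okafor–Ahmed: Ahmed 17–10.
Every nominee loses at least once (Ferraro loses to Okafor; Yilmaz loses to Ferraro; Okafor loses to Ahmed; Ahmed loses to Ferraro). The majority relation contains the cycle Ferraro > Ahmed > Okafor > Ferraro, so there is no Condorcet winner.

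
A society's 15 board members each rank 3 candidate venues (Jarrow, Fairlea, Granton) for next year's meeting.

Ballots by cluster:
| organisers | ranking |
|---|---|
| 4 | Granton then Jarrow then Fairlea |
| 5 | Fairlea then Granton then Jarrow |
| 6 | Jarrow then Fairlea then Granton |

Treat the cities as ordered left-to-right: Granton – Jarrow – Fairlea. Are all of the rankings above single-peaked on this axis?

Axis positions: Granton=1, Jarrow=2, Fairlea=3.
Cluster 1 (peak Granton at position 1): ranking walks positions 1-2-3, expanding outward from the peak — single-peaked.
Cluster 2: ranking walks positions 3-1-2; Granton is ranked above Jarrow even though Jarrow lies between Granton and the peak Fairlea on the axis — preferences dip and rise again. Not single-peaked.
Cluster 3 (peak Jarrow at position 2): ranking walks positions 2-3-1, expanding outward from the peak — single-peaked.
Cluster 2 violates single-peakedness, so the profile is not single-peaked on this axis.

no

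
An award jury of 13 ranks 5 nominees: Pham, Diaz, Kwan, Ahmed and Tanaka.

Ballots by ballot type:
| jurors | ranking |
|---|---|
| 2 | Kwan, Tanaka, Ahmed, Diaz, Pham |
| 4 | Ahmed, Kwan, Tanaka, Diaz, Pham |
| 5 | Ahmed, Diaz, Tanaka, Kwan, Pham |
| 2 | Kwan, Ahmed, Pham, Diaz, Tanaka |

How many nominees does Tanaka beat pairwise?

Tanaka against each rival (13 jurors):
Tanaka–Pham: Tanaka 11–2.
Tanaka vs Diaz: Tanaka is ranked higher on 2+4 = 6 ballots, Diaz on 7. Diaz wins 7–6.
Tanaka vs Kwan: Kwan, 8–5.
Tanaka–Ahmed: Ahmed 11–2.
Tanaka beats Pham; loses to Diaz, Kwan, Ahmed — 1 pairwise win.

1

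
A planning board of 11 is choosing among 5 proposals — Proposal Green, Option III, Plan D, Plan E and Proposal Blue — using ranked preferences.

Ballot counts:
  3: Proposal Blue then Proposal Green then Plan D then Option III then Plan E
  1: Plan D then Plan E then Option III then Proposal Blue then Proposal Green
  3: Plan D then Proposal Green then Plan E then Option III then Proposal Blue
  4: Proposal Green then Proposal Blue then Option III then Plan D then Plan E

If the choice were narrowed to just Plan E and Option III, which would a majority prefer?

Option III

Ballots ranking Plan E above Option III: 1 + 3 = 4.
Ballots ranking Option III above Plan E: 11 − 4 = 7.
Option III wins the head-to-head 7–4.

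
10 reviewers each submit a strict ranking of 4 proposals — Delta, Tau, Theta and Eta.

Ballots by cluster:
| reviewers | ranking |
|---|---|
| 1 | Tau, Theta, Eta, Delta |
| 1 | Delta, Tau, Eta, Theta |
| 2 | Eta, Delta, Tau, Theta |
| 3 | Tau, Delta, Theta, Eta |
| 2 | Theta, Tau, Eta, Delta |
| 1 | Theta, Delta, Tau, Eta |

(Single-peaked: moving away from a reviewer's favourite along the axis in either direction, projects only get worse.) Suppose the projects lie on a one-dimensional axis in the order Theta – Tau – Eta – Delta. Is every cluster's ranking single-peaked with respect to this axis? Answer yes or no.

no

Axis positions: Theta=1, Tau=2, Eta=3, Delta=4.
Cluster 1 (peak Tau at position 2): ranking walks positions 2-1-3-4, expanding outward from the peak — single-peaked.
Cluster 2: ranking walks positions 4-2-3-1; Tau is ranked above Eta even though Eta lies between Tau and the peak Delta on the axis — preferences dip and rise again. Not single-peaked.
Cluster 3 (peak Eta at position 3): ranking walks positions 3-4-2-1, expanding outward from the peak — single-peaked.
Cluster 4: ranking walks positions 2-4-1-3; Delta is ranked above Eta even though Eta lies between Delta and the peak Tau on the axis — preferences dip and rise again. Not single-peaked.
Cluster 5 (peak Theta at position 1): ranking walks positions 1-2-3-4, expanding outward from the peak — single-peaked.
Cluster 6: ranking walks positions 1-4-2-3; Delta is ranked above Tau even though Tau lies between Delta and the peak Theta on the axis — preferences dip and rise again. Not single-peaked.
Cluster 2 violates single-peakedness, so the profile is not single-peaked on this axis.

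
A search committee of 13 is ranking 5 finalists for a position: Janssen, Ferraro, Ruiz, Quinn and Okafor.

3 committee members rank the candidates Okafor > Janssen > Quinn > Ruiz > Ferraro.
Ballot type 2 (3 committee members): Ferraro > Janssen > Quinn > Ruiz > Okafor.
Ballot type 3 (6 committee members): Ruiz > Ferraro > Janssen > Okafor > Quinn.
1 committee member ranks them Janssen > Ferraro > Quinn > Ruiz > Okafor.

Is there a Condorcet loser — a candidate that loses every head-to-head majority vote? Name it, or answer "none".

Pairwise majorities:
Janssen vs Ferraro: Ferraro, 9–4.
Janssen–Ruiz: Janssen 7–6.
Janssen vs Quinn: 13 to 0, Janssen.
Janssen vs Okafor: 10 to 3, Janssen.
Ferraro vs Ruiz: 4 to 9, Ruiz.
Ferraro vs Quinn: Ferraro preferred on 3+6+1 = 10 ballots; Ferraro wins 10–3.
Ferraro vs Okafor: 10 to 3, Ferraro.
Ruiz vs Quinn: 6 for Ruiz, 7 for Quinn — Quinn by 7–6.
Ruiz vs Okafor: Ruiz preferred on 3+6+1 = 10 ballots; Ruiz wins 10–3.
Quinn vs Okafor: 4 to 9, Okafor.
Each candidate has at least one pairwise win (Janssen beats Ruiz; Ferraro beats Janssen; Ruiz beats Ferraro; Quinn beats Ruiz; Okafor beats Quinn) — no Condorcet loser.

none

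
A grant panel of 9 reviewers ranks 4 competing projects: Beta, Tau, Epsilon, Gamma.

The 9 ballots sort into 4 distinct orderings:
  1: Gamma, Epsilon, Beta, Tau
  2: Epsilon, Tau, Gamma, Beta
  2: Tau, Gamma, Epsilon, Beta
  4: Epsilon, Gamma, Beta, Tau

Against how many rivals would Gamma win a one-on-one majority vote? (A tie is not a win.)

Gamma against each rival (9 reviewers):
Gamma vs Beta: Gamma, 9–0.
Gamma vs Tau: Gamma preferred on 1+4 = 5 ballots; Gamma wins 5–4.
Gamma vs Epsilon: Gamma preferred on 1+2 = 3 ballots; Epsilon wins 6–3.
Gamma beats Beta, Tau; loses to Epsilon — 2 pairwise wins.

2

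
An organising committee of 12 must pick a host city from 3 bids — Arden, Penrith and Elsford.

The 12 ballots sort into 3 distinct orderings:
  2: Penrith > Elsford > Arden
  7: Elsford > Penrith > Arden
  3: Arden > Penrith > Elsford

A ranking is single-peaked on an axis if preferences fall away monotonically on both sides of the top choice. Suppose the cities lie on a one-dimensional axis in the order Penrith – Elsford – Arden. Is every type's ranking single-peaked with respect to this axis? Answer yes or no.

Axis positions: Penrith=1, Elsford=2, Arden=3.
Type 1 (peak Penrith at position 1): ranking walks positions 1-2-3, expanding outward from the peak — single-peaked.
Type 2 (peak Elsford at position 2): ranking walks positions 2-1-3, expanding outward from the peak — single-peaked.
Type 3: ranking walks positions 3-1-2; Penrith is ranked above Elsford even though Elsford lies between Penrith and the peak Arden on the axis — preferences dip and rise again. Not single-peaked.
Type 3 violates single-peakedness, so the profile is not single-peaked on this axis.

no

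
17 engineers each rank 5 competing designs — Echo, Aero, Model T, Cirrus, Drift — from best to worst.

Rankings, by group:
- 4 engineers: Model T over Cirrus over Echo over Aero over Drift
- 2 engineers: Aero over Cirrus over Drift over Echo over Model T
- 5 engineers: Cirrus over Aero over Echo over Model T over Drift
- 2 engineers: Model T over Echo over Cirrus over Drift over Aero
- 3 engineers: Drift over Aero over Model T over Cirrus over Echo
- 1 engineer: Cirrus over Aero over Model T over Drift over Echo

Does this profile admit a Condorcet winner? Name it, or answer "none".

none

Pairwise majorities:
Echo vs Aero: Echo is ranked higher on 4+2 = 6 ballots, Aero on 11. Aero wins 11–6.
Echo vs Model T: Echo preferred on 2+5 = 7 ballots; Model T wins 10–7.
Echo vs Cirrus: 2 to 15, Cirrus.
Echo vs Drift: 11 to 6, Echo.
Aero vs Model T: Aero is ranked higher on 2+5+3+1 = 11 ballots, Model T on 6. Aero wins 11–6.
Aero vs Cirrus: Aero is ranked higher on 2+3 = 5 ballots, Cirrus on 12. Cirrus wins 12–5.
Aero vs Drift: Aero is ranked higher on 4+2+5+1 = 12 ballots, Drift on 5. Aero wins 12–5.
Model T vs Cirrus: Model T is ranked higher on 4+2+3 = 9 ballots, Cirrus on 8. Model T wins 9–8.
Model T vs Drift: 4+5+2+1 = 12 for Model T, 5 for Drift — Model T by 12–5.
Cirrus vs Drift: 14 to 3, Cirrus.
Every design loses at least once (Echo loses to Aero; Aero loses to Cirrus; Model T loses to Aero; Cirrus loses to Model T; Drift loses to Echo). The majority relation contains the cycle Aero → Model T → Cirrus → Aero, so there is no Condorcet winner.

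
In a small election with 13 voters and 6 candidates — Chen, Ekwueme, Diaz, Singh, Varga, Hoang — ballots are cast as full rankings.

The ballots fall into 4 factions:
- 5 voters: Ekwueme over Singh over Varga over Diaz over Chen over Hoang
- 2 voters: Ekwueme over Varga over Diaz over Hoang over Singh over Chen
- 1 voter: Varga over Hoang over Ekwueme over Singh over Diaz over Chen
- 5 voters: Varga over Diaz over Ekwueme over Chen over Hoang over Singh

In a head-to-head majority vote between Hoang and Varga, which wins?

Varga

No ballot ranks Hoang above Varga: 0.
Ballots ranking Varga above Hoang: 13 − 0 = 13.
Varga wins the head-to-head 13–0.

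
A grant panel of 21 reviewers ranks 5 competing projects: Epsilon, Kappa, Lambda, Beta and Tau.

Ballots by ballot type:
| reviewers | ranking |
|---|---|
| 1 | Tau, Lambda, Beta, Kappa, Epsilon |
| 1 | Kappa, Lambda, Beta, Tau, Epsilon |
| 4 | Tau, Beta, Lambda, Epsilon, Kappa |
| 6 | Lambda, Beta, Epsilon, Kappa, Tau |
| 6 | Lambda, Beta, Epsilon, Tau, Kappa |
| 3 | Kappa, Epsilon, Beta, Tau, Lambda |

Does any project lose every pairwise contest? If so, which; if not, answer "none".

Kappa

Head-to-head results (21 reviewers):
Epsilon–Kappa: Epsilon 16–5.
Epsilon–Lambda: Lambda 18–3.
Epsilon vs Beta: Epsilon is ranked higher on 3 ballots, Beta on 18. Beta wins 18–3.
Epsilon vs Tau: 6+6+3 = 15 for Epsilon, 6 for Tau — Epsilon by 15–6.
Kappa vs Lambda: Lambda wins 17–4.
Kappa vs Beta: 4 to 17, Beta.
Kappa vs Tau: 10 to 11, Tau.
Lambda vs Beta: 1+1+6+6 = 14 for Lambda, 7 for Beta — Lambda by 14–7.
Lambda vs Tau: Lambda, 13–8.
Beta vs Tau: Beta wins 16–5.
Kappa loses to every other project — it is the Condorcet loser.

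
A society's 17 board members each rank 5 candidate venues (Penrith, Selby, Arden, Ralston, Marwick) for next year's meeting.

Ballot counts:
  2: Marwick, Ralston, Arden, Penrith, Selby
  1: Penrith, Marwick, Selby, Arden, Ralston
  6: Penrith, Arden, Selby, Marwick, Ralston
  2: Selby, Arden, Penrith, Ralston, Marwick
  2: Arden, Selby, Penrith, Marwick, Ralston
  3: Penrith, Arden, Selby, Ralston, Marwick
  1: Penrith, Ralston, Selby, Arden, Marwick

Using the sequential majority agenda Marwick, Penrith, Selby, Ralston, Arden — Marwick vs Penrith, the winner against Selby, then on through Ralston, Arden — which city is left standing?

Penrith

Round 1: Marwick vs Penrith — 2–15, Penrith advances.
Round 2: Penrith vs Selby — 13–4, Penrith advances.
Round 3: Penrith vs Ralston — 15–2, Penrith advances.
Round 4: Penrith vs Arden — 11–6, Penrith advances.
Penrith survives the agenda.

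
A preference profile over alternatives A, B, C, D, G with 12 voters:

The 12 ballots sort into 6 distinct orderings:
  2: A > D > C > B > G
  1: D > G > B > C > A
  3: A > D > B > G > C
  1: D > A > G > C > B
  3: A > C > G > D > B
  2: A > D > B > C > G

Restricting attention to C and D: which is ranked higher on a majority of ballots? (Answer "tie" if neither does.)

Ballots ranking C above D: 3.
Ballots ranking D above C: 12 − 3 = 9.
D wins the head-to-head 9–3.

D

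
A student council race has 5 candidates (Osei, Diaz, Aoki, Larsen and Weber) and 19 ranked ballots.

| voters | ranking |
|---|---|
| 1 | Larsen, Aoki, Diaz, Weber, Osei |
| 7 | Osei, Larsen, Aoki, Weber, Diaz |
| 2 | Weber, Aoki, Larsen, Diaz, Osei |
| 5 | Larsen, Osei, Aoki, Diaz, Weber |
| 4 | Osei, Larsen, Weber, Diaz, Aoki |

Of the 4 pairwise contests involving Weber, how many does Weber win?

Weber against each rival (19 voters):
Weber–Osei: Osei 16–3.
Weber vs Diaz: Weber, 13–6.
Weber vs Aoki: Aoki, 13–6.
Weber vs Larsen: Weber is ranked higher on 2 ballots, Larsen on 17. Larsen wins 17–2.
Weber beats Diaz; loses to Osei, Aoki, Larsen — 1 pairwise win.

1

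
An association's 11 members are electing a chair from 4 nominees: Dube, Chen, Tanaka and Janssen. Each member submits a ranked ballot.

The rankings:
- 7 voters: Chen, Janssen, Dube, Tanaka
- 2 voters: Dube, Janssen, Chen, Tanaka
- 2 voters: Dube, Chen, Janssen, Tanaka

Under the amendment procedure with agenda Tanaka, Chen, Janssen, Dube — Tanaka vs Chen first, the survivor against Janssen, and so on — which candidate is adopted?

Round 1: Tanaka vs Chen — 0–11, Chen advances.
Round 2: Chen vs Janssen — 9–2, Chen advances.
Round 3: Chen vs Dube — 7–4, Chen advances.
Chen survives the agenda.

Chen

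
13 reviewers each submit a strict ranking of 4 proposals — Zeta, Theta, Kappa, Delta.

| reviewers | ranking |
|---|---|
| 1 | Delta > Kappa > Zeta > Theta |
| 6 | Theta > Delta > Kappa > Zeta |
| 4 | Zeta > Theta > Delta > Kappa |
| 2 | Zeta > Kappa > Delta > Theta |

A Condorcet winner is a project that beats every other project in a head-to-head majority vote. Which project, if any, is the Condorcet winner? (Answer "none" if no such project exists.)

none

Check each pair by majority over 13 ballots:
Zeta vs Theta: Zeta, 7–6.
Zeta vs Kappa: Kappa, 7–6.
Zeta–Delta: Delta 7–6.
Theta–Kappa: Theta 10–3.
Theta vs Delta: Theta, 10–3.
Kappa–Delta: Delta 11–2.
No project is unbeaten: Zeta loses to Kappa; Theta loses to Zeta; Kappa loses to Theta; Delta loses to Theta. In particular Zeta → Theta → Kappa → Zeta is a majority cycle — no Condorcet winner exists.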